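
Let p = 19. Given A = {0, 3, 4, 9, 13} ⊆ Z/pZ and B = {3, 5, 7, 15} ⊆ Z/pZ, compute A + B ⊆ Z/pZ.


Work in Z/19Z: reduce every sum a + b modulo 19.
Enumerate all 20 pairs:
a = 0: 0+3=3, 0+5=5, 0+7=7, 0+15=15
a = 3: 3+3=6, 3+5=8, 3+7=10, 3+15=18
a = 4: 4+3=7, 4+5=9, 4+7=11, 4+15=0
a = 9: 9+3=12, 9+5=14, 9+7=16, 9+15=5
a = 13: 13+3=16, 13+5=18, 13+7=1, 13+15=9
Distinct residues collected: {0, 1, 3, 5, 6, 7, 8, 9, 10, 11, 12, 14, 15, 16, 18}
|A + B| = 15 (out of 19 total residues).

A + B = {0, 1, 3, 5, 6, 7, 8, 9, 10, 11, 12, 14, 15, 16, 18}


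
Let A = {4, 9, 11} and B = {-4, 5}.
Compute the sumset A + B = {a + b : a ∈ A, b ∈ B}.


A + B = {a + b : a ∈ A, b ∈ B}.
Enumerate all |A|·|B| = 3·2 = 6 pairs (a, b) and collect distinct sums.
a = 4: 4+-4=0, 4+5=9
a = 9: 9+-4=5, 9+5=14
a = 11: 11+-4=7, 11+5=16
Collecting distinct sums: A + B = {0, 5, 7, 9, 14, 16}
|A + B| = 6

A + B = {0, 5, 7, 9, 14, 16}


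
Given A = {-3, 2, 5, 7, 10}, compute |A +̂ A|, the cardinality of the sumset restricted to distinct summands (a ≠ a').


Restricted sumset: A +̂ A = {a + a' : a ∈ A, a' ∈ A, a ≠ a'}.
Equivalently, take A + A and drop any sum 2a that is achievable ONLY as a + a for a ∈ A (i.e. sums representable only with equal summands).
Enumerate pairs (a, a') with a < a' (symmetric, so each unordered pair gives one sum; this covers all a ≠ a'):
  -3 + 2 = -1
  -3 + 5 = 2
  -3 + 7 = 4
  -3 + 10 = 7
  2 + 5 = 7
  2 + 7 = 9
  2 + 10 = 12
  5 + 7 = 12
  5 + 10 = 15
  7 + 10 = 17
Collected distinct sums: {-1, 2, 4, 7, 9, 12, 15, 17}
|A +̂ A| = 8
(Reference bound: |A +̂ A| ≥ 2|A| - 3 for |A| ≥ 2, with |A| = 5 giving ≥ 7.)

|A +̂ A| = 8


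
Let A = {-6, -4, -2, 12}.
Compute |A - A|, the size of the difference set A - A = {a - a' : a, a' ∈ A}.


A - A = {a - a' : a, a' ∈ A}; |A| = 4.
Bounds: 2|A|-1 ≤ |A - A| ≤ |A|² - |A| + 1, i.e. 7 ≤ |A - A| ≤ 13.
Note: 0 ∈ A - A always (from a - a). The set is symmetric: if d ∈ A - A then -d ∈ A - A.
Enumerate nonzero differences d = a - a' with a > a' (then include -d):
Positive differences: {2, 4, 14, 16, 18}
Full difference set: {0} ∪ (positive diffs) ∪ (negative diffs).
|A - A| = 1 + 2·5 = 11 (matches direct enumeration: 11).

|A - A| = 11


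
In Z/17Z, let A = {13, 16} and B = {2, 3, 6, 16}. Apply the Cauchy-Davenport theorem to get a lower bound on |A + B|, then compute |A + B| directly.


Cauchy-Davenport: |A + B| ≥ min(p, |A| + |B| - 1) for A, B nonempty in Z/pZ.
|A| = 2, |B| = 4, p = 17.
CD lower bound = min(17, 2 + 4 - 1) = min(17, 5) = 5.
Compute A + B mod 17 directly:
a = 13: 13+2=15, 13+3=16, 13+6=2, 13+16=12
a = 16: 16+2=1, 16+3=2, 16+6=5, 16+16=15
A + B = {1, 2, 5, 12, 15, 16}, so |A + B| = 6.
Verify: 6 ≥ 5? Yes ✓.

CD lower bound = 5, actual |A + B| = 6.


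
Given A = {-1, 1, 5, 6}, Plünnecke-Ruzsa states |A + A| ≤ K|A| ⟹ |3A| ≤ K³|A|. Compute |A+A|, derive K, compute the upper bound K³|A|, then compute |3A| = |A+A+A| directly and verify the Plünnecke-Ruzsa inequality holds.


|A| = 4.
Step 1: Compute A + A by enumerating all 16 pairs.
A + A = {-2, 0, 2, 4, 5, 6, 7, 10, 11, 12}, so |A + A| = 10.
Step 2: Doubling constant K = |A + A|/|A| = 10/4 = 10/4 ≈ 2.5000.
Step 3: Plünnecke-Ruzsa gives |3A| ≤ K³·|A| = (2.5000)³ · 4 ≈ 62.5000.
Step 4: Compute 3A = A + A + A directly by enumerating all triples (a,b,c) ∈ A³; |3A| = 18.
Step 5: Check 18 ≤ 62.5000? Yes ✓.

K = 10/4, Plünnecke-Ruzsa bound K³|A| ≈ 62.5000, |3A| = 18, inequality holds.


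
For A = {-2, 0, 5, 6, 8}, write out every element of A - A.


A - A = {a - a' : a, a' ∈ A}.
Compute a - a' for each ordered pair (a, a'):
a = -2: -2--2=0, -2-0=-2, -2-5=-7, -2-6=-8, -2-8=-10
a = 0: 0--2=2, 0-0=0, 0-5=-5, 0-6=-6, 0-8=-8
a = 5: 5--2=7, 5-0=5, 5-5=0, 5-6=-1, 5-8=-3
a = 6: 6--2=8, 6-0=6, 6-5=1, 6-6=0, 6-8=-2
a = 8: 8--2=10, 8-0=8, 8-5=3, 8-6=2, 8-8=0
Collecting distinct values (and noting 0 appears from a-a):
A - A = {-10, -8, -7, -6, -5, -3, -2, -1, 0, 1, 2, 3, 5, 6, 7, 8, 10}
|A - A| = 17

A - A = {-10, -8, -7, -6, -5, -3, -2, -1, 0, 1, 2, 3, 5, 6, 7, 8, 10}


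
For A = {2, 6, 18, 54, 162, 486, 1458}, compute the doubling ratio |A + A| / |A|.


|A| = 7.
Compute A + A by enumerating all 49 pairs.
A + A = {4, 8, 12, 20, 24, 36, 56, 60, 72, 108, 164, 168, 180, 216, 324, 488, 492, 504, 540, 648, 972, 1460, 1464, 1476, 1512, 1620, 1944, 2916}, so |A + A| = 28.
K = |A + A| / |A| = 28/7 = 4/1 ≈ 4.0000.
Reference: AP of size 7 gives K = 13/7 ≈ 1.8571; a fully generic set of size 7 gives K ≈ 4.0000.

|A| = 7, |A + A| = 28, K = 28/7 = 4/1.


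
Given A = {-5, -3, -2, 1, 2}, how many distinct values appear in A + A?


A + A = {a + a' : a, a' ∈ A}; |A| = 5.
General bounds: 2|A| - 1 ≤ |A + A| ≤ |A|(|A|+1)/2, i.e. 9 ≤ |A + A| ≤ 15.
Lower bound 2|A|-1 is attained iff A is an arithmetic progression.
Enumerate sums a + a' for a ≤ a' (symmetric, so this suffices):
a = -5: -5+-5=-10, -5+-3=-8, -5+-2=-7, -5+1=-4, -5+2=-3
a = -3: -3+-3=-6, -3+-2=-5, -3+1=-2, -3+2=-1
a = -2: -2+-2=-4, -2+1=-1, -2+2=0
a = 1: 1+1=2, 1+2=3
a = 2: 2+2=4
Distinct sums: {-10, -8, -7, -6, -5, -4, -3, -2, -1, 0, 2, 3, 4}
|A + A| = 13

|A + A| = 13


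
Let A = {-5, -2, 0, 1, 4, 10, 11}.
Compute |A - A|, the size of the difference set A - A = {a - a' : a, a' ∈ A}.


A - A = {a - a' : a, a' ∈ A}; |A| = 7.
Bounds: 2|A|-1 ≤ |A - A| ≤ |A|² - |A| + 1, i.e. 13 ≤ |A - A| ≤ 43.
Note: 0 ∈ A - A always (from a - a). The set is symmetric: if d ∈ A - A then -d ∈ A - A.
Enumerate nonzero differences d = a - a' with a > a' (then include -d):
Positive differences: {1, 2, 3, 4, 5, 6, 7, 9, 10, 11, 12, 13, 15, 16}
Full difference set: {0} ∪ (positive diffs) ∪ (negative diffs).
|A - A| = 1 + 2·14 = 29 (matches direct enumeration: 29).

|A - A| = 29


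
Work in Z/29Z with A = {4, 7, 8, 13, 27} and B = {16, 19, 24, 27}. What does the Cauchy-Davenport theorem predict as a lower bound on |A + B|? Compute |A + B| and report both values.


Cauchy-Davenport: |A + B| ≥ min(p, |A| + |B| - 1) for A, B nonempty in Z/pZ.
|A| = 5, |B| = 4, p = 29.
CD lower bound = min(29, 5 + 4 - 1) = min(29, 8) = 8.
Compute A + B mod 29 directly:
a = 4: 4+16=20, 4+19=23, 4+24=28, 4+27=2
a = 7: 7+16=23, 7+19=26, 7+24=2, 7+27=5
a = 8: 8+16=24, 8+19=27, 8+24=3, 8+27=6
a = 13: 13+16=0, 13+19=3, 13+24=8, 13+27=11
a = 27: 27+16=14, 27+19=17, 27+24=22, 27+27=25
A + B = {0, 2, 3, 5, 6, 8, 11, 14, 17, 20, 22, 23, 24, 25, 26, 27, 28}, so |A + B| = 17.
Verify: 17 ≥ 8? Yes ✓.

CD lower bound = 8, actual |A + B| = 17.


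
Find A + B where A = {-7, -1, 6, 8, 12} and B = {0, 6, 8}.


A + B = {a + b : a ∈ A, b ∈ B}.
Enumerate all |A|·|B| = 5·3 = 15 pairs (a, b) and collect distinct sums.
a = -7: -7+0=-7, -7+6=-1, -7+8=1
a = -1: -1+0=-1, -1+6=5, -1+8=7
a = 6: 6+0=6, 6+6=12, 6+8=14
a = 8: 8+0=8, 8+6=14, 8+8=16
a = 12: 12+0=12, 12+6=18, 12+8=20
Collecting distinct sums: A + B = {-7, -1, 1, 5, 6, 7, 8, 12, 14, 16, 18, 20}
|A + B| = 12

A + B = {-7, -1, 1, 5, 6, 7, 8, 12, 14, 16, 18, 20}


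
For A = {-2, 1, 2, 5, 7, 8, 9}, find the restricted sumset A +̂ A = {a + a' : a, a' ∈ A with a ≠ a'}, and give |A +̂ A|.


Restricted sumset: A +̂ A = {a + a' : a ∈ A, a' ∈ A, a ≠ a'}.
Equivalently, take A + A and drop any sum 2a that is achievable ONLY as a + a for a ∈ A (i.e. sums representable only with equal summands).
Enumerate pairs (a, a') with a < a' (symmetric, so each unordered pair gives one sum; this covers all a ≠ a'):
  -2 + 1 = -1
  -2 + 2 = 0
  -2 + 5 = 3
  -2 + 7 = 5
  -2 + 8 = 6
  -2 + 9 = 7
  1 + 2 = 3
  1 + 5 = 6
  1 + 7 = 8
  1 + 8 = 9
  1 + 9 = 10
  2 + 5 = 7
  2 + 7 = 9
  2 + 8 = 10
  2 + 9 = 11
  5 + 7 = 12
  5 + 8 = 13
  5 + 9 = 14
  7 + 8 = 15
  7 + 9 = 16
  8 + 9 = 17
Collected distinct sums: {-1, 0, 3, 5, 6, 7, 8, 9, 10, 11, 12, 13, 14, 15, 16, 17}
|A +̂ A| = 16
(Reference bound: |A +̂ A| ≥ 2|A| - 3 for |A| ≥ 2, with |A| = 7 giving ≥ 11.)

|A +̂ A| = 16


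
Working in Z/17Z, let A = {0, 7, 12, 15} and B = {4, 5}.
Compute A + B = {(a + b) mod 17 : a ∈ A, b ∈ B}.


Work in Z/17Z: reduce every sum a + b modulo 17.
Enumerate all 8 pairs:
a = 0: 0+4=4, 0+5=5
a = 7: 7+4=11, 7+5=12
a = 12: 12+4=16, 12+5=0
a = 15: 15+4=2, 15+5=3
Distinct residues collected: {0, 2, 3, 4, 5, 11, 12, 16}
|A + B| = 8 (out of 17 total residues).

A + B = {0, 2, 3, 4, 5, 11, 12, 16}


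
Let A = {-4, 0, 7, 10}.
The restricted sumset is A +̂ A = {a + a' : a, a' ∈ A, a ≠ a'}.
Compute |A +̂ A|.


Restricted sumset: A +̂ A = {a + a' : a ∈ A, a' ∈ A, a ≠ a'}.
Equivalently, take A + A and drop any sum 2a that is achievable ONLY as a + a for a ∈ A (i.e. sums representable only with equal summands).
Enumerate pairs (a, a') with a < a' (symmetric, so each unordered pair gives one sum; this covers all a ≠ a'):
  -4 + 0 = -4
  -4 + 7 = 3
  -4 + 10 = 6
  0 + 7 = 7
  0 + 10 = 10
  7 + 10 = 17
Collected distinct sums: {-4, 3, 6, 7, 10, 17}
|A +̂ A| = 6
(Reference bound: |A +̂ A| ≥ 2|A| - 3 for |A| ≥ 2, with |A| = 4 giving ≥ 5.)

|A +̂ A| = 6


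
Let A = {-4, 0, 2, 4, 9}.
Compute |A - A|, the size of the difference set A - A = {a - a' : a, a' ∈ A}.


A - A = {a - a' : a, a' ∈ A}; |A| = 5.
Bounds: 2|A|-1 ≤ |A - A| ≤ |A|² - |A| + 1, i.e. 9 ≤ |A - A| ≤ 21.
Note: 0 ∈ A - A always (from a - a). The set is symmetric: if d ∈ A - A then -d ∈ A - A.
Enumerate nonzero differences d = a - a' with a > a' (then include -d):
Positive differences: {2, 4, 5, 6, 7, 8, 9, 13}
Full difference set: {0} ∪ (positive diffs) ∪ (negative diffs).
|A - A| = 1 + 2·8 = 17 (matches direct enumeration: 17).

|A - A| = 17


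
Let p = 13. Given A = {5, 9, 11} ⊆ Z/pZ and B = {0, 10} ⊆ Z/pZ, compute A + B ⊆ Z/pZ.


Work in Z/13Z: reduce every sum a + b modulo 13.
Enumerate all 6 pairs:
a = 5: 5+0=5, 5+10=2
a = 9: 9+0=9, 9+10=6
a = 11: 11+0=11, 11+10=8
Distinct residues collected: {2, 5, 6, 8, 9, 11}
|A + B| = 6 (out of 13 total residues).

A + B = {2, 5, 6, 8, 9, 11}


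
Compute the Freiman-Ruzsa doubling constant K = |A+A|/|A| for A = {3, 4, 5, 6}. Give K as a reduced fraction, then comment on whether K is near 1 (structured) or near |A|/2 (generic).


|A| = 4.
Compute A + A by enumerating all 16 pairs.
A + A = {6, 7, 8, 9, 10, 11, 12}, so |A + A| = 7.
K = |A + A| / |A| = 7/4 (already in lowest terms) ≈ 1.7500.
Reference: AP of size 4 gives K = 7/4 ≈ 1.7500; a fully generic set of size 4 gives K ≈ 2.5000.

|A| = 4, |A + A| = 7, K = 7/4.


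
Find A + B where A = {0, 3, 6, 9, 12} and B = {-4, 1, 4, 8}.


A + B = {a + b : a ∈ A, b ∈ B}.
Enumerate all |A|·|B| = 5·4 = 20 pairs (a, b) and collect distinct sums.
a = 0: 0+-4=-4, 0+1=1, 0+4=4, 0+8=8
a = 3: 3+-4=-1, 3+1=4, 3+4=7, 3+8=11
a = 6: 6+-4=2, 6+1=7, 6+4=10, 6+8=14
a = 9: 9+-4=5, 9+1=10, 9+4=13, 9+8=17
a = 12: 12+-4=8, 12+1=13, 12+4=16, 12+8=20
Collecting distinct sums: A + B = {-4, -1, 1, 2, 4, 5, 7, 8, 10, 11, 13, 14, 16, 17, 20}
|A + B| = 15

A + B = {-4, -1, 1, 2, 4, 5, 7, 8, 10, 11, 13, 14, 16, 17, 20}


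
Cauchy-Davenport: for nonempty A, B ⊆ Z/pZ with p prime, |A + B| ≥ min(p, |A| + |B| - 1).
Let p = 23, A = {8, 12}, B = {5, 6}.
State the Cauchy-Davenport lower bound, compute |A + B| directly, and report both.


Cauchy-Davenport: |A + B| ≥ min(p, |A| + |B| - 1) for A, B nonempty in Z/pZ.
|A| = 2, |B| = 2, p = 23.
CD lower bound = min(23, 2 + 2 - 1) = min(23, 3) = 3.
Compute A + B mod 23 directly:
a = 8: 8+5=13, 8+6=14
a = 12: 12+5=17, 12+6=18
A + B = {13, 14, 17, 18}, so |A + B| = 4.
Verify: 4 ≥ 3? Yes ✓.

CD lower bound = 3, actual |A + B| = 4.


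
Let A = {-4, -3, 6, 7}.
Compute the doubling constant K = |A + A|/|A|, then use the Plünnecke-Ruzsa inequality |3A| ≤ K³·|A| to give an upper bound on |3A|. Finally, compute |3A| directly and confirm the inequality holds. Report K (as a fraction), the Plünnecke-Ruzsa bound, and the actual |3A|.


|A| = 4.
Step 1: Compute A + A by enumerating all 16 pairs.
A + A = {-8, -7, -6, 2, 3, 4, 12, 13, 14}, so |A + A| = 9.
Step 2: Doubling constant K = |A + A|/|A| = 9/4 = 9/4 ≈ 2.2500.
Step 3: Plünnecke-Ruzsa gives |3A| ≤ K³·|A| = (2.2500)³ · 4 ≈ 45.5625.
Step 4: Compute 3A = A + A + A directly by enumerating all triples (a,b,c) ∈ A³; |3A| = 16.
Step 5: Check 16 ≤ 45.5625? Yes ✓.

K = 9/4, Plünnecke-Ruzsa bound K³|A| ≈ 45.5625, |3A| = 16, inequality holds.


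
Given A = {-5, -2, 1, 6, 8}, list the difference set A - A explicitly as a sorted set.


A - A = {a - a' : a, a' ∈ A}.
Compute a - a' for each ordered pair (a, a'):
a = -5: -5--5=0, -5--2=-3, -5-1=-6, -5-6=-11, -5-8=-13
a = -2: -2--5=3, -2--2=0, -2-1=-3, -2-6=-8, -2-8=-10
a = 1: 1--5=6, 1--2=3, 1-1=0, 1-6=-5, 1-8=-7
a = 6: 6--5=11, 6--2=8, 6-1=5, 6-6=0, 6-8=-2
a = 8: 8--5=13, 8--2=10, 8-1=7, 8-6=2, 8-8=0
Collecting distinct values (and noting 0 appears from a-a):
A - A = {-13, -11, -10, -8, -7, -6, -5, -3, -2, 0, 2, 3, 5, 6, 7, 8, 10, 11, 13}
|A - A| = 19

A - A = {-13, -11, -10, -8, -7, -6, -5, -3, -2, 0, 2, 3, 5, 6, 7, 8, 10, 11, 13}


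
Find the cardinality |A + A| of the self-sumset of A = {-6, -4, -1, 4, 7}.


A + A = {a + a' : a, a' ∈ A}; |A| = 5.
General bounds: 2|A| - 1 ≤ |A + A| ≤ |A|(|A|+1)/2, i.e. 9 ≤ |A + A| ≤ 15.
Lower bound 2|A|-1 is attained iff A is an arithmetic progression.
Enumerate sums a + a' for a ≤ a' (symmetric, so this suffices):
a = -6: -6+-6=-12, -6+-4=-10, -6+-1=-7, -6+4=-2, -6+7=1
a = -4: -4+-4=-8, -4+-1=-5, -4+4=0, -4+7=3
a = -1: -1+-1=-2, -1+4=3, -1+7=6
a = 4: 4+4=8, 4+7=11
a = 7: 7+7=14
Distinct sums: {-12, -10, -8, -7, -5, -2, 0, 1, 3, 6, 8, 11, 14}
|A + A| = 13

|A + A| = 13


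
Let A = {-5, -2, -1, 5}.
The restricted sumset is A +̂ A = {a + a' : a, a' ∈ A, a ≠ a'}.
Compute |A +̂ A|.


Restricted sumset: A +̂ A = {a + a' : a ∈ A, a' ∈ A, a ≠ a'}.
Equivalently, take A + A and drop any sum 2a that is achievable ONLY as a + a for a ∈ A (i.e. sums representable only with equal summands).
Enumerate pairs (a, a') with a < a' (symmetric, so each unordered pair gives one sum; this covers all a ≠ a'):
  -5 + -2 = -7
  -5 + -1 = -6
  -5 + 5 = 0
  -2 + -1 = -3
  -2 + 5 = 3
  -1 + 5 = 4
Collected distinct sums: {-7, -6, -3, 0, 3, 4}
|A +̂ A| = 6
(Reference bound: |A +̂ A| ≥ 2|A| - 3 for |A| ≥ 2, with |A| = 4 giving ≥ 5.)

|A +̂ A| = 6


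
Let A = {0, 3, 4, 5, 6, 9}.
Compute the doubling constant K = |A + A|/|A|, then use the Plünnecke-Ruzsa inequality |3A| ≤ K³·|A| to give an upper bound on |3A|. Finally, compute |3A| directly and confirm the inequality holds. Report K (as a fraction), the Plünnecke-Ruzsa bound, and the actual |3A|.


|A| = 6.
Step 1: Compute A + A by enumerating all 36 pairs.
A + A = {0, 3, 4, 5, 6, 7, 8, 9, 10, 11, 12, 13, 14, 15, 18}, so |A + A| = 15.
Step 2: Doubling constant K = |A + A|/|A| = 15/6 = 15/6 ≈ 2.5000.
Step 3: Plünnecke-Ruzsa gives |3A| ≤ K³·|A| = (2.5000)³ · 6 ≈ 93.7500.
Step 4: Compute 3A = A + A + A directly by enumerating all triples (a,b,c) ∈ A³; |3A| = 24.
Step 5: Check 24 ≤ 93.7500? Yes ✓.

K = 15/6, Plünnecke-Ruzsa bound K³|A| ≈ 93.7500, |3A| = 24, inequality holds.


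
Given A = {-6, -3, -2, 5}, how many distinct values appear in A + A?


A + A = {a + a' : a, a' ∈ A}; |A| = 4.
General bounds: 2|A| - 1 ≤ |A + A| ≤ |A|(|A|+1)/2, i.e. 7 ≤ |A + A| ≤ 10.
Lower bound 2|A|-1 is attained iff A is an arithmetic progression.
Enumerate sums a + a' for a ≤ a' (symmetric, so this suffices):
a = -6: -6+-6=-12, -6+-3=-9, -6+-2=-8, -6+5=-1
a = -3: -3+-3=-6, -3+-2=-5, -3+5=2
a = -2: -2+-2=-4, -2+5=3
a = 5: 5+5=10
Distinct sums: {-12, -9, -8, -6, -5, -4, -1, 2, 3, 10}
|A + A| = 10

|A + A| = 10


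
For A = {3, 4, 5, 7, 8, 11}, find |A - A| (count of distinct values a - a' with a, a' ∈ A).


A - A = {a - a' : a, a' ∈ A}; |A| = 6.
Bounds: 2|A|-1 ≤ |A - A| ≤ |A|² - |A| + 1, i.e. 11 ≤ |A - A| ≤ 31.
Note: 0 ∈ A - A always (from a - a). The set is symmetric: if d ∈ A - A then -d ∈ A - A.
Enumerate nonzero differences d = a - a' with a > a' (then include -d):
Positive differences: {1, 2, 3, 4, 5, 6, 7, 8}
Full difference set: {0} ∪ (positive diffs) ∪ (negative diffs).
|A - A| = 1 + 2·8 = 17 (matches direct enumeration: 17).

|A - A| = 17


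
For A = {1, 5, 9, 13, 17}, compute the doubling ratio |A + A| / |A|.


|A| = 5.
Compute A + A by enumerating all 25 pairs.
A + A = {2, 6, 10, 14, 18, 22, 26, 30, 34}, so |A + A| = 9.
K = |A + A| / |A| = 9/5 (already in lowest terms) ≈ 1.8000.
Reference: AP of size 5 gives K = 9/5 ≈ 1.8000; a fully generic set of size 5 gives K ≈ 3.0000.

|A| = 5, |A + A| = 9, K = 9/5.


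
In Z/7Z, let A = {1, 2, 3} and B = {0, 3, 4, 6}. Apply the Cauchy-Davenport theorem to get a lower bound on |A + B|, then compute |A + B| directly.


Cauchy-Davenport: |A + B| ≥ min(p, |A| + |B| - 1) for A, B nonempty in Z/pZ.
|A| = 3, |B| = 4, p = 7.
CD lower bound = min(7, 3 + 4 - 1) = min(7, 6) = 6.
Compute A + B mod 7 directly:
a = 1: 1+0=1, 1+3=4, 1+4=5, 1+6=0
a = 2: 2+0=2, 2+3=5, 2+4=6, 2+6=1
a = 3: 3+0=3, 3+3=6, 3+4=0, 3+6=2
A + B = {0, 1, 2, 3, 4, 5, 6}, so |A + B| = 7.
Verify: 7 ≥ 6? Yes ✓.

CD lower bound = 6, actual |A + B| = 7.


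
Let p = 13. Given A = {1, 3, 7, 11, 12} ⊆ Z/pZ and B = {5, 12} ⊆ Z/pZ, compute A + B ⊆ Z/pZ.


Work in Z/13Z: reduce every sum a + b modulo 13.
Enumerate all 10 pairs:
a = 1: 1+5=6, 1+12=0
a = 3: 3+5=8, 3+12=2
a = 7: 7+5=12, 7+12=6
a = 11: 11+5=3, 11+12=10
a = 12: 12+5=4, 12+12=11
Distinct residues collected: {0, 2, 3, 4, 6, 8, 10, 11, 12}
|A + B| = 9 (out of 13 total residues).

A + B = {0, 2, 3, 4, 6, 8, 10, 11, 12}


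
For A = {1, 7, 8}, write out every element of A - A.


A - A = {a - a' : a, a' ∈ A}.
Compute a - a' for each ordered pair (a, a'):
a = 1: 1-1=0, 1-7=-6, 1-8=-7
a = 7: 7-1=6, 7-7=0, 7-8=-1
a = 8: 8-1=7, 8-7=1, 8-8=0
Collecting distinct values (and noting 0 appears from a-a):
A - A = {-7, -6, -1, 0, 1, 6, 7}
|A - A| = 7

A - A = {-7, -6, -1, 0, 1, 6, 7}


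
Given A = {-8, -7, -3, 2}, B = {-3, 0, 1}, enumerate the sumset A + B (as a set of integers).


A + B = {a + b : a ∈ A, b ∈ B}.
Enumerate all |A|·|B| = 4·3 = 12 pairs (a, b) and collect distinct sums.
a = -8: -8+-3=-11, -8+0=-8, -8+1=-7
a = -7: -7+-3=-10, -7+0=-7, -7+1=-6
a = -3: -3+-3=-6, -3+0=-3, -3+1=-2
a = 2: 2+-3=-1, 2+0=2, 2+1=3
Collecting distinct sums: A + B = {-11, -10, -8, -7, -6, -3, -2, -1, 2, 3}
|A + B| = 10

A + B = {-11, -10, -8, -7, -6, -3, -2, -1, 2, 3}


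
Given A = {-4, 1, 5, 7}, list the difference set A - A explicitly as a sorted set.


A - A = {a - a' : a, a' ∈ A}.
Compute a - a' for each ordered pair (a, a'):
a = -4: -4--4=0, -4-1=-5, -4-5=-9, -4-7=-11
a = 1: 1--4=5, 1-1=0, 1-5=-4, 1-7=-6
a = 5: 5--4=9, 5-1=4, 5-5=0, 5-7=-2
a = 7: 7--4=11, 7-1=6, 7-5=2, 7-7=0
Collecting distinct values (and noting 0 appears from a-a):
A - A = {-11, -9, -6, -5, -4, -2, 0, 2, 4, 5, 6, 9, 11}
|A - A| = 13

A - A = {-11, -9, -6, -5, -4, -2, 0, 2, 4, 5, 6, 9, 11}


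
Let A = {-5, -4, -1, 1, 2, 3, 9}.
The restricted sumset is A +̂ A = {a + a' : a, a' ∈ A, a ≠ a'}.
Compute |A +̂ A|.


Restricted sumset: A +̂ A = {a + a' : a ∈ A, a' ∈ A, a ≠ a'}.
Equivalently, take A + A and drop any sum 2a that is achievable ONLY as a + a for a ∈ A (i.e. sums representable only with equal summands).
Enumerate pairs (a, a') with a < a' (symmetric, so each unordered pair gives one sum; this covers all a ≠ a'):
  -5 + -4 = -9
  -5 + -1 = -6
  -5 + 1 = -4
  -5 + 2 = -3
  -5 + 3 = -2
  -5 + 9 = 4
  -4 + -1 = -5
  -4 + 1 = -3
  -4 + 2 = -2
  -4 + 3 = -1
  -4 + 9 = 5
  -1 + 1 = 0
  -1 + 2 = 1
  -1 + 3 = 2
  -1 + 9 = 8
  1 + 2 = 3
  1 + 3 = 4
  1 + 9 = 10
  2 + 3 = 5
  2 + 9 = 11
  3 + 9 = 12
Collected distinct sums: {-9, -6, -5, -4, -3, -2, -1, 0, 1, 2, 3, 4, 5, 8, 10, 11, 12}
|A +̂ A| = 17
(Reference bound: |A +̂ A| ≥ 2|A| - 3 for |A| ≥ 2, with |A| = 7 giving ≥ 11.)

|A +̂ A| = 17


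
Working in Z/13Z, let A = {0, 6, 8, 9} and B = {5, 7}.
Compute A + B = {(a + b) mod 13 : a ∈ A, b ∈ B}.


Work in Z/13Z: reduce every sum a + b modulo 13.
Enumerate all 8 pairs:
a = 0: 0+5=5, 0+7=7
a = 6: 6+5=11, 6+7=0
a = 8: 8+5=0, 8+7=2
a = 9: 9+5=1, 9+7=3
Distinct residues collected: {0, 1, 2, 3, 5, 7, 11}
|A + B| = 7 (out of 13 total residues).

A + B = {0, 1, 2, 3, 5, 7, 11}


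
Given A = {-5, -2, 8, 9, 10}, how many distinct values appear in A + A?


A + A = {a + a' : a, a' ∈ A}; |A| = 5.
General bounds: 2|A| - 1 ≤ |A + A| ≤ |A|(|A|+1)/2, i.e. 9 ≤ |A + A| ≤ 15.
Lower bound 2|A|-1 is attained iff A is an arithmetic progression.
Enumerate sums a + a' for a ≤ a' (symmetric, so this suffices):
a = -5: -5+-5=-10, -5+-2=-7, -5+8=3, -5+9=4, -5+10=5
a = -2: -2+-2=-4, -2+8=6, -2+9=7, -2+10=8
a = 8: 8+8=16, 8+9=17, 8+10=18
a = 9: 9+9=18, 9+10=19
a = 10: 10+10=20
Distinct sums: {-10, -7, -4, 3, 4, 5, 6, 7, 8, 16, 17, 18, 19, 20}
|A + A| = 14

|A + A| = 14


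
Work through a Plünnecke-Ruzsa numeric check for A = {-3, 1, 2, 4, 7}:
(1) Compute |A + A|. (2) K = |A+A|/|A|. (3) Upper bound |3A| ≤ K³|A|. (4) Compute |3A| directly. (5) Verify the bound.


|A| = 5.
Step 1: Compute A + A by enumerating all 25 pairs.
A + A = {-6, -2, -1, 1, 2, 3, 4, 5, 6, 8, 9, 11, 14}, so |A + A| = 13.
Step 2: Doubling constant K = |A + A|/|A| = 13/5 = 13/5 ≈ 2.6000.
Step 3: Plünnecke-Ruzsa gives |3A| ≤ K³·|A| = (2.6000)³ · 5 ≈ 87.8800.
Step 4: Compute 3A = A + A + A directly by enumerating all triples (a,b,c) ∈ A³; |3A| = 23.
Step 5: Check 23 ≤ 87.8800? Yes ✓.

K = 13/5, Plünnecke-Ruzsa bound K³|A| ≈ 87.8800, |3A| = 23, inequality holds.


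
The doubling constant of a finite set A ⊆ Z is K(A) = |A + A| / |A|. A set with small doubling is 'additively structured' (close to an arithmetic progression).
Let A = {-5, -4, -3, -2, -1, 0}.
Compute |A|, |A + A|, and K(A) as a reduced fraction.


|A| = 6.
Compute A + A by enumerating all 36 pairs.
A + A = {-10, -9, -8, -7, -6, -5, -4, -3, -2, -1, 0}, so |A + A| = 11.
K = |A + A| / |A| = 11/6 (already in lowest terms) ≈ 1.8333.
Reference: AP of size 6 gives K = 11/6 ≈ 1.8333; a fully generic set of size 6 gives K ≈ 3.5000.

|A| = 6, |A + A| = 11, K = 11/6.


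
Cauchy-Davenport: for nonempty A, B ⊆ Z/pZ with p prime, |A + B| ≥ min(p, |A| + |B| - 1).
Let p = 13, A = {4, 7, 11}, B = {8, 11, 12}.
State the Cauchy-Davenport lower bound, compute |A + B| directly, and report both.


Cauchy-Davenport: |A + B| ≥ min(p, |A| + |B| - 1) for A, B nonempty in Z/pZ.
|A| = 3, |B| = 3, p = 13.
CD lower bound = min(13, 3 + 3 - 1) = min(13, 5) = 5.
Compute A + B mod 13 directly:
a = 4: 4+8=12, 4+11=2, 4+12=3
a = 7: 7+8=2, 7+11=5, 7+12=6
a = 11: 11+8=6, 11+11=9, 11+12=10
A + B = {2, 3, 5, 6, 9, 10, 12}, so |A + B| = 7.
Verify: 7 ≥ 5? Yes ✓.

CD lower bound = 5, actual |A + B| = 7.


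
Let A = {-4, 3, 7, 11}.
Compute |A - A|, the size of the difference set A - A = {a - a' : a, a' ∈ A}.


A - A = {a - a' : a, a' ∈ A}; |A| = 4.
Bounds: 2|A|-1 ≤ |A - A| ≤ |A|² - |A| + 1, i.e. 7 ≤ |A - A| ≤ 13.
Note: 0 ∈ A - A always (from a - a). The set is symmetric: if d ∈ A - A then -d ∈ A - A.
Enumerate nonzero differences d = a - a' with a > a' (then include -d):
Positive differences: {4, 7, 8, 11, 15}
Full difference set: {0} ∪ (positive diffs) ∪ (negative diffs).
|A - A| = 1 + 2·5 = 11 (matches direct enumeration: 11).

|A - A| = 11


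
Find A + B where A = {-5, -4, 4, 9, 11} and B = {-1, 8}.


A + B = {a + b : a ∈ A, b ∈ B}.
Enumerate all |A|·|B| = 5·2 = 10 pairs (a, b) and collect distinct sums.
a = -5: -5+-1=-6, -5+8=3
a = -4: -4+-1=-5, -4+8=4
a = 4: 4+-1=3, 4+8=12
a = 9: 9+-1=8, 9+8=17
a = 11: 11+-1=10, 11+8=19
Collecting distinct sums: A + B = {-6, -5, 3, 4, 8, 10, 12, 17, 19}
|A + B| = 9

A + B = {-6, -5, 3, 4, 8, 10, 12, 17, 19}


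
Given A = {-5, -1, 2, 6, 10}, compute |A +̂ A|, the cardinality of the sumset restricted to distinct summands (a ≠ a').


Restricted sumset: A +̂ A = {a + a' : a ∈ A, a' ∈ A, a ≠ a'}.
Equivalently, take A + A and drop any sum 2a that is achievable ONLY as a + a for a ∈ A (i.e. sums representable only with equal summands).
Enumerate pairs (a, a') with a < a' (symmetric, so each unordered pair gives one sum; this covers all a ≠ a'):
  -5 + -1 = -6
  -5 + 2 = -3
  -5 + 6 = 1
  -5 + 10 = 5
  -1 + 2 = 1
  -1 + 6 = 5
  -1 + 10 = 9
  2 + 6 = 8
  2 + 10 = 12
  6 + 10 = 16
Collected distinct sums: {-6, -3, 1, 5, 8, 9, 12, 16}
|A +̂ A| = 8
(Reference bound: |A +̂ A| ≥ 2|A| - 3 for |A| ≥ 2, with |A| = 5 giving ≥ 7.)

|A +̂ A| = 8


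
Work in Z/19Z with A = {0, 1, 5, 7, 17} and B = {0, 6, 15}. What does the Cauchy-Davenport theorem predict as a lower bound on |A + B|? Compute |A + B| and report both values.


Cauchy-Davenport: |A + B| ≥ min(p, |A| + |B| - 1) for A, B nonempty in Z/pZ.
|A| = 5, |B| = 3, p = 19.
CD lower bound = min(19, 5 + 3 - 1) = min(19, 7) = 7.
Compute A + B mod 19 directly:
a = 0: 0+0=0, 0+6=6, 0+15=15
a = 1: 1+0=1, 1+6=7, 1+15=16
a = 5: 5+0=5, 5+6=11, 5+15=1
a = 7: 7+0=7, 7+6=13, 7+15=3
a = 17: 17+0=17, 17+6=4, 17+15=13
A + B = {0, 1, 3, 4, 5, 6, 7, 11, 13, 15, 16, 17}, so |A + B| = 12.
Verify: 12 ≥ 7? Yes ✓.

CD lower bound = 7, actual |A + B| = 12.


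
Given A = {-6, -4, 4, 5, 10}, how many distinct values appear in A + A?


A + A = {a + a' : a, a' ∈ A}; |A| = 5.
General bounds: 2|A| - 1 ≤ |A + A| ≤ |A|(|A|+1)/2, i.e. 9 ≤ |A + A| ≤ 15.
Lower bound 2|A|-1 is attained iff A is an arithmetic progression.
Enumerate sums a + a' for a ≤ a' (symmetric, so this suffices):
a = -6: -6+-6=-12, -6+-4=-10, -6+4=-2, -6+5=-1, -6+10=4
a = -4: -4+-4=-8, -4+4=0, -4+5=1, -4+10=6
a = 4: 4+4=8, 4+5=9, 4+10=14
a = 5: 5+5=10, 5+10=15
a = 10: 10+10=20
Distinct sums: {-12, -10, -8, -2, -1, 0, 1, 4, 6, 8, 9, 10, 14, 15, 20}
|A + A| = 15

|A + A| = 15


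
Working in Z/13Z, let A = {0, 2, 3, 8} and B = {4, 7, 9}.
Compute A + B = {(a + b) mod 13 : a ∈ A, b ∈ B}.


Work in Z/13Z: reduce every sum a + b modulo 13.
Enumerate all 12 pairs:
a = 0: 0+4=4, 0+7=7, 0+9=9
a = 2: 2+4=6, 2+7=9, 2+9=11
a = 3: 3+4=7, 3+7=10, 3+9=12
a = 8: 8+4=12, 8+7=2, 8+9=4
Distinct residues collected: {2, 4, 6, 7, 9, 10, 11, 12}
|A + B| = 8 (out of 13 total residues).

A + B = {2, 4, 6, 7, 9, 10, 11, 12}


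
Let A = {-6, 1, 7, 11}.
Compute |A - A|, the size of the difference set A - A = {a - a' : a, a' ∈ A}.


A - A = {a - a' : a, a' ∈ A}; |A| = 4.
Bounds: 2|A|-1 ≤ |A - A| ≤ |A|² - |A| + 1, i.e. 7 ≤ |A - A| ≤ 13.
Note: 0 ∈ A - A always (from a - a). The set is symmetric: if d ∈ A - A then -d ∈ A - A.
Enumerate nonzero differences d = a - a' with a > a' (then include -d):
Positive differences: {4, 6, 7, 10, 13, 17}
Full difference set: {0} ∪ (positive diffs) ∪ (negative diffs).
|A - A| = 1 + 2·6 = 13 (matches direct enumeration: 13).

|A - A| = 13


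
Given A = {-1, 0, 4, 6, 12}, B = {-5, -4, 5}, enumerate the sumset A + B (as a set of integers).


A + B = {a + b : a ∈ A, b ∈ B}.
Enumerate all |A|·|B| = 5·3 = 15 pairs (a, b) and collect distinct sums.
a = -1: -1+-5=-6, -1+-4=-5, -1+5=4
a = 0: 0+-5=-5, 0+-4=-4, 0+5=5
a = 4: 4+-5=-1, 4+-4=0, 4+5=9
a = 6: 6+-5=1, 6+-4=2, 6+5=11
a = 12: 12+-5=7, 12+-4=8, 12+5=17
Collecting distinct sums: A + B = {-6, -5, -4, -1, 0, 1, 2, 4, 5, 7, 8, 9, 11, 17}
|A + B| = 14

A + B = {-6, -5, -4, -1, 0, 1, 2, 4, 5, 7, 8, 9, 11, 17}


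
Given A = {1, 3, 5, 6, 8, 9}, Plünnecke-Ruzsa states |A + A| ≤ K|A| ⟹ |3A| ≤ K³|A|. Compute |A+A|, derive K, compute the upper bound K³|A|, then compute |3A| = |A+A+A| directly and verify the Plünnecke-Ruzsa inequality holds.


|A| = 6.
Step 1: Compute A + A by enumerating all 36 pairs.
A + A = {2, 4, 6, 7, 8, 9, 10, 11, 12, 13, 14, 15, 16, 17, 18}, so |A + A| = 15.
Step 2: Doubling constant K = |A + A|/|A| = 15/6 = 15/6 ≈ 2.5000.
Step 3: Plünnecke-Ruzsa gives |3A| ≤ K³·|A| = (2.5000)³ · 6 ≈ 93.7500.
Step 4: Compute 3A = A + A + A directly by enumerating all triples (a,b,c) ∈ A³; |3A| = 23.
Step 5: Check 23 ≤ 93.7500? Yes ✓.

K = 15/6, Plünnecke-Ruzsa bound K³|A| ≈ 93.7500, |3A| = 23, inequality holds.


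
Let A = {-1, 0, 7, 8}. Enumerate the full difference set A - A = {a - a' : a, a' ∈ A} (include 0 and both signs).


A - A = {a - a' : a, a' ∈ A}.
Compute a - a' for each ordered pair (a, a'):
a = -1: -1--1=0, -1-0=-1, -1-7=-8, -1-8=-9
a = 0: 0--1=1, 0-0=0, 0-7=-7, 0-8=-8
a = 7: 7--1=8, 7-0=7, 7-7=0, 7-8=-1
a = 8: 8--1=9, 8-0=8, 8-7=1, 8-8=0
Collecting distinct values (and noting 0 appears from a-a):
A - A = {-9, -8, -7, -1, 0, 1, 7, 8, 9}
|A - A| = 9

A - A = {-9, -8, -7, -1, 0, 1, 7, 8, 9}


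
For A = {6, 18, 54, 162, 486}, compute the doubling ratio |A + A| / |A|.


|A| = 5.
Compute A + A by enumerating all 25 pairs.
A + A = {12, 24, 36, 60, 72, 108, 168, 180, 216, 324, 492, 504, 540, 648, 972}, so |A + A| = 15.
K = |A + A| / |A| = 15/5 = 3/1 ≈ 3.0000.
Reference: AP of size 5 gives K = 9/5 ≈ 1.8000; a fully generic set of size 5 gives K ≈ 3.0000.

|A| = 5, |A + A| = 15, K = 15/5 = 3/1.


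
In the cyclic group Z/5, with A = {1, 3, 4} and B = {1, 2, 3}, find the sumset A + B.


Work in Z/5Z: reduce every sum a + b modulo 5.
Enumerate all 9 pairs:
a = 1: 1+1=2, 1+2=3, 1+3=4
a = 3: 3+1=4, 3+2=0, 3+3=1
a = 4: 4+1=0, 4+2=1, 4+3=2
Distinct residues collected: {0, 1, 2, 3, 4}
|A + B| = 5 (out of 5 total residues).

A + B = {0, 1, 2, 3, 4}


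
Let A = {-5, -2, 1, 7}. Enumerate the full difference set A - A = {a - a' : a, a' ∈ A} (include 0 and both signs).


A - A = {a - a' : a, a' ∈ A}.
Compute a - a' for each ordered pair (a, a'):
a = -5: -5--5=0, -5--2=-3, -5-1=-6, -5-7=-12
a = -2: -2--5=3, -2--2=0, -2-1=-3, -2-7=-9
a = 1: 1--5=6, 1--2=3, 1-1=0, 1-7=-6
a = 7: 7--5=12, 7--2=9, 7-1=6, 7-7=0
Collecting distinct values (and noting 0 appears from a-a):
A - A = {-12, -9, -6, -3, 0, 3, 6, 9, 12}
|A - A| = 9

A - A = {-12, -9, -6, -3, 0, 3, 6, 9, 12}


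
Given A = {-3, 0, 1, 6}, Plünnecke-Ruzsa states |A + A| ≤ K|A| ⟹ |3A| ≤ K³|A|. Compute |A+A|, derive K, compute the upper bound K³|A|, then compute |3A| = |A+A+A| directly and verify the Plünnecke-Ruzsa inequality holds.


|A| = 4.
Step 1: Compute A + A by enumerating all 16 pairs.
A + A = {-6, -3, -2, 0, 1, 2, 3, 6, 7, 12}, so |A + A| = 10.
Step 2: Doubling constant K = |A + A|/|A| = 10/4 = 10/4 ≈ 2.5000.
Step 3: Plünnecke-Ruzsa gives |3A| ≤ K³·|A| = (2.5000)³ · 4 ≈ 62.5000.
Step 4: Compute 3A = A + A + A directly by enumerating all triples (a,b,c) ∈ A³; |3A| = 18.
Step 5: Check 18 ≤ 62.5000? Yes ✓.

K = 10/4, Plünnecke-Ruzsa bound K³|A| ≈ 62.5000, |3A| = 18, inequality holds.


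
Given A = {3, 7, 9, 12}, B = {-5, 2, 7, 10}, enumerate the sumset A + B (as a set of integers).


A + B = {a + b : a ∈ A, b ∈ B}.
Enumerate all |A|·|B| = 4·4 = 16 pairs (a, b) and collect distinct sums.
a = 3: 3+-5=-2, 3+2=5, 3+7=10, 3+10=13
a = 7: 7+-5=2, 7+2=9, 7+7=14, 7+10=17
a = 9: 9+-5=4, 9+2=11, 9+7=16, 9+10=19
a = 12: 12+-5=7, 12+2=14, 12+7=19, 12+10=22
Collecting distinct sums: A + B = {-2, 2, 4, 5, 7, 9, 10, 11, 13, 14, 16, 17, 19, 22}
|A + B| = 14

A + B = {-2, 2, 4, 5, 7, 9, 10, 11, 13, 14, 16, 17, 19, 22}


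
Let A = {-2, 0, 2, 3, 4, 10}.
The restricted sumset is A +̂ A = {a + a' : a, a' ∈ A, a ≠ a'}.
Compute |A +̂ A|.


Restricted sumset: A +̂ A = {a + a' : a ∈ A, a' ∈ A, a ≠ a'}.
Equivalently, take A + A and drop any sum 2a that is achievable ONLY as a + a for a ∈ A (i.e. sums representable only with equal summands).
Enumerate pairs (a, a') with a < a' (symmetric, so each unordered pair gives one sum; this covers all a ≠ a'):
  -2 + 0 = -2
  -2 + 2 = 0
  -2 + 3 = 1
  -2 + 4 = 2
  -2 + 10 = 8
  0 + 2 = 2
  0 + 3 = 3
  0 + 4 = 4
  0 + 10 = 10
  2 + 3 = 5
  2 + 4 = 6
  2 + 10 = 12
  3 + 4 = 7
  3 + 10 = 13
  4 + 10 = 14
Collected distinct sums: {-2, 0, 1, 2, 3, 4, 5, 6, 7, 8, 10, 12, 13, 14}
|A +̂ A| = 14
(Reference bound: |A +̂ A| ≥ 2|A| - 3 for |A| ≥ 2, with |A| = 6 giving ≥ 9.)

|A +̂ A| = 14


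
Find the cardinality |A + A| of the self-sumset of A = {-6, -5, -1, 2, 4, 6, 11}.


A + A = {a + a' : a, a' ∈ A}; |A| = 7.
General bounds: 2|A| - 1 ≤ |A + A| ≤ |A|(|A|+1)/2, i.e. 13 ≤ |A + A| ≤ 28.
Lower bound 2|A|-1 is attained iff A is an arithmetic progression.
Enumerate sums a + a' for a ≤ a' (symmetric, so this suffices):
a = -6: -6+-6=-12, -6+-5=-11, -6+-1=-7, -6+2=-4, -6+4=-2, -6+6=0, -6+11=5
a = -5: -5+-5=-10, -5+-1=-6, -5+2=-3, -5+4=-1, -5+6=1, -5+11=6
a = -1: -1+-1=-2, -1+2=1, -1+4=3, -1+6=5, -1+11=10
a = 2: 2+2=4, 2+4=6, 2+6=8, 2+11=13
a = 4: 4+4=8, 4+6=10, 4+11=15
a = 6: 6+6=12, 6+11=17
a = 11: 11+11=22
Distinct sums: {-12, -11, -10, -7, -6, -4, -3, -2, -1, 0, 1, 3, 4, 5, 6, 8, 10, 12, 13, 15, 17, 22}
|A + A| = 22

|A + A| = 22


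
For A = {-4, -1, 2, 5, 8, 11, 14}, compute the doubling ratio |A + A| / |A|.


|A| = 7.
Compute A + A by enumerating all 49 pairs.
A + A = {-8, -5, -2, 1, 4, 7, 10, 13, 16, 19, 22, 25, 28}, so |A + A| = 13.
K = |A + A| / |A| = 13/7 (already in lowest terms) ≈ 1.8571.
Reference: AP of size 7 gives K = 13/7 ≈ 1.8571; a fully generic set of size 7 gives K ≈ 4.0000.

|A| = 7, |A + A| = 13, K = 13/7.


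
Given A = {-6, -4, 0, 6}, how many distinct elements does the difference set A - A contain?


A - A = {a - a' : a, a' ∈ A}; |A| = 4.
Bounds: 2|A|-1 ≤ |A - A| ≤ |A|² - |A| + 1, i.e. 7 ≤ |A - A| ≤ 13.
Note: 0 ∈ A - A always (from a - a). The set is symmetric: if d ∈ A - A then -d ∈ A - A.
Enumerate nonzero differences d = a - a' with a > a' (then include -d):
Positive differences: {2, 4, 6, 10, 12}
Full difference set: {0} ∪ (positive diffs) ∪ (negative diffs).
|A - A| = 1 + 2·5 = 11 (matches direct enumeration: 11).

|A - A| = 11


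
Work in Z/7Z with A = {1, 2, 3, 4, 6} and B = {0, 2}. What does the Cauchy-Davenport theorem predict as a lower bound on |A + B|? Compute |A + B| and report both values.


Cauchy-Davenport: |A + B| ≥ min(p, |A| + |B| - 1) for A, B nonempty in Z/pZ.
|A| = 5, |B| = 2, p = 7.
CD lower bound = min(7, 5 + 2 - 1) = min(7, 6) = 6.
Compute A + B mod 7 directly:
a = 1: 1+0=1, 1+2=3
a = 2: 2+0=2, 2+2=4
a = 3: 3+0=3, 3+2=5
a = 4: 4+0=4, 4+2=6
a = 6: 6+0=6, 6+2=1
A + B = {1, 2, 3, 4, 5, 6}, so |A + B| = 6.
Verify: 6 ≥ 6? Yes ✓.

CD lower bound = 6, actual |A + B| = 6.


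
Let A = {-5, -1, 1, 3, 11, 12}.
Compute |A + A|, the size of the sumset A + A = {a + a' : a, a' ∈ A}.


A + A = {a + a' : a, a' ∈ A}; |A| = 6.
General bounds: 2|A| - 1 ≤ |A + A| ≤ |A|(|A|+1)/2, i.e. 11 ≤ |A + A| ≤ 21.
Lower bound 2|A|-1 is attained iff A is an arithmetic progression.
Enumerate sums a + a' for a ≤ a' (symmetric, so this suffices):
a = -5: -5+-5=-10, -5+-1=-6, -5+1=-4, -5+3=-2, -5+11=6, -5+12=7
a = -1: -1+-1=-2, -1+1=0, -1+3=2, -1+11=10, -1+12=11
a = 1: 1+1=2, 1+3=4, 1+11=12, 1+12=13
a = 3: 3+3=6, 3+11=14, 3+12=15
a = 11: 11+11=22, 11+12=23
a = 12: 12+12=24
Distinct sums: {-10, -6, -4, -2, 0, 2, 4, 6, 7, 10, 11, 12, 13, 14, 15, 22, 23, 24}
|A + A| = 18

|A + A| = 18


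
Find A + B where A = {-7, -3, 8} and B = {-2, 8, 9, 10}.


A + B = {a + b : a ∈ A, b ∈ B}.
Enumerate all |A|·|B| = 3·4 = 12 pairs (a, b) and collect distinct sums.
a = -7: -7+-2=-9, -7+8=1, -7+9=2, -7+10=3
a = -3: -3+-2=-5, -3+8=5, -3+9=6, -3+10=7
a = 8: 8+-2=6, 8+8=16, 8+9=17, 8+10=18
Collecting distinct sums: A + B = {-9, -5, 1, 2, 3, 5, 6, 7, 16, 17, 18}
|A + B| = 11

A + B = {-9, -5, 1, 2, 3, 5, 6, 7, 16, 17, 18}


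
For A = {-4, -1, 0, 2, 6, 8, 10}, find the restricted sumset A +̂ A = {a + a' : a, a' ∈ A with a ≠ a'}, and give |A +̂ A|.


Restricted sumset: A +̂ A = {a + a' : a ∈ A, a' ∈ A, a ≠ a'}.
Equivalently, take A + A and drop any sum 2a that is achievable ONLY as a + a for a ∈ A (i.e. sums representable only with equal summands).
Enumerate pairs (a, a') with a < a' (symmetric, so each unordered pair gives one sum; this covers all a ≠ a'):
  -4 + -1 = -5
  -4 + 0 = -4
  -4 + 2 = -2
  -4 + 6 = 2
  -4 + 8 = 4
  -4 + 10 = 6
  -1 + 0 = -1
  -1 + 2 = 1
  -1 + 6 = 5
  -1 + 8 = 7
  -1 + 10 = 9
  0 + 2 = 2
  0 + 6 = 6
  0 + 8 = 8
  0 + 10 = 10
  2 + 6 = 8
  2 + 8 = 10
  2 + 10 = 12
  6 + 8 = 14
  6 + 10 = 16
  8 + 10 = 18
Collected distinct sums: {-5, -4, -2, -1, 1, 2, 4, 5, 6, 7, 8, 9, 10, 12, 14, 16, 18}
|A +̂ A| = 17
(Reference bound: |A +̂ A| ≥ 2|A| - 3 for |A| ≥ 2, with |A| = 7 giving ≥ 11.)

|A +̂ A| = 17


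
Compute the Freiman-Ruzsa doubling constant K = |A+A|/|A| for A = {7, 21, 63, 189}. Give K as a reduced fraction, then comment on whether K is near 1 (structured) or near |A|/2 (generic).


|A| = 4.
Compute A + A by enumerating all 16 pairs.
A + A = {14, 28, 42, 70, 84, 126, 196, 210, 252, 378}, so |A + A| = 10.
K = |A + A| / |A| = 10/4 = 5/2 ≈ 2.5000.
Reference: AP of size 4 gives K = 7/4 ≈ 1.7500; a fully generic set of size 4 gives K ≈ 2.5000.

|A| = 4, |A + A| = 10, K = 10/4 = 5/2.


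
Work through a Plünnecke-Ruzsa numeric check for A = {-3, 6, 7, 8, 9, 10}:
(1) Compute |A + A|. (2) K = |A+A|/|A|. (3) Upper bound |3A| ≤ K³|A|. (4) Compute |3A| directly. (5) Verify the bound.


|A| = 6.
Step 1: Compute A + A by enumerating all 36 pairs.
A + A = {-6, 3, 4, 5, 6, 7, 12, 13, 14, 15, 16, 17, 18, 19, 20}, so |A + A| = 15.
Step 2: Doubling constant K = |A + A|/|A| = 15/6 = 15/6 ≈ 2.5000.
Step 3: Plünnecke-Ruzsa gives |3A| ≤ K³·|A| = (2.5000)³ · 6 ≈ 93.7500.
Step 4: Compute 3A = A + A + A directly by enumerating all triples (a,b,c) ∈ A³; |3A| = 28.
Step 5: Check 28 ≤ 93.7500? Yes ✓.

K = 15/6, Plünnecke-Ruzsa bound K³|A| ≈ 93.7500, |3A| = 28, inequality holds.


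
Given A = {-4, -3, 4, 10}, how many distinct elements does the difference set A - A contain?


A - A = {a - a' : a, a' ∈ A}; |A| = 4.
Bounds: 2|A|-1 ≤ |A - A| ≤ |A|² - |A| + 1, i.e. 7 ≤ |A - A| ≤ 13.
Note: 0 ∈ A - A always (from a - a). The set is symmetric: if d ∈ A - A then -d ∈ A - A.
Enumerate nonzero differences d = a - a' with a > a' (then include -d):
Positive differences: {1, 6, 7, 8, 13, 14}
Full difference set: {0} ∪ (positive diffs) ∪ (negative diffs).
|A - A| = 1 + 2·6 = 13 (matches direct enumeration: 13).

|A - A| = 13


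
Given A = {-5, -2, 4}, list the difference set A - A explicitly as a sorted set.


A - A = {a - a' : a, a' ∈ A}.
Compute a - a' for each ordered pair (a, a'):
a = -5: -5--5=0, -5--2=-3, -5-4=-9
a = -2: -2--5=3, -2--2=0, -2-4=-6
a = 4: 4--5=9, 4--2=6, 4-4=0
Collecting distinct values (and noting 0 appears from a-a):
A - A = {-9, -6, -3, 0, 3, 6, 9}
|A - A| = 7

A - A = {-9, -6, -3, 0, 3, 6, 9}


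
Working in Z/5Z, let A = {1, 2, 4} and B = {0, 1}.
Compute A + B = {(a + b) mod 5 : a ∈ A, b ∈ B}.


Work in Z/5Z: reduce every sum a + b modulo 5.
Enumerate all 6 pairs:
a = 1: 1+0=1, 1+1=2
a = 2: 2+0=2, 2+1=3
a = 4: 4+0=4, 4+1=0
Distinct residues collected: {0, 1, 2, 3, 4}
|A + B| = 5 (out of 5 total residues).

A + B = {0, 1, 2, 3, 4}


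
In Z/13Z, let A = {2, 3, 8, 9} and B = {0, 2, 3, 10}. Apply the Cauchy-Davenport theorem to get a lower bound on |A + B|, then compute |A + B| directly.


Cauchy-Davenport: |A + B| ≥ min(p, |A| + |B| - 1) for A, B nonempty in Z/pZ.
|A| = 4, |B| = 4, p = 13.
CD lower bound = min(13, 4 + 4 - 1) = min(13, 7) = 7.
Compute A + B mod 13 directly:
a = 2: 2+0=2, 2+2=4, 2+3=5, 2+10=12
a = 3: 3+0=3, 3+2=5, 3+3=6, 3+10=0
a = 8: 8+0=8, 8+2=10, 8+3=11, 8+10=5
a = 9: 9+0=9, 9+2=11, 9+3=12, 9+10=6
A + B = {0, 2, 3, 4, 5, 6, 8, 9, 10, 11, 12}, so |A + B| = 11.
Verify: 11 ≥ 7? Yes ✓.

CD lower bound = 7, actual |A + B| = 11.


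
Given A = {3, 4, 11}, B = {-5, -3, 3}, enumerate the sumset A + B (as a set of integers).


A + B = {a + b : a ∈ A, b ∈ B}.
Enumerate all |A|·|B| = 3·3 = 9 pairs (a, b) and collect distinct sums.
a = 3: 3+-5=-2, 3+-3=0, 3+3=6
a = 4: 4+-5=-1, 4+-3=1, 4+3=7
a = 11: 11+-5=6, 11+-3=8, 11+3=14
Collecting distinct sums: A + B = {-2, -1, 0, 1, 6, 7, 8, 14}
|A + B| = 8

A + B = {-2, -1, 0, 1, 6, 7, 8, 14}


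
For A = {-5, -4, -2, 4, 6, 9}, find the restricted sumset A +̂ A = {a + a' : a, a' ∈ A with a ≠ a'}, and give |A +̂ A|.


Restricted sumset: A +̂ A = {a + a' : a ∈ A, a' ∈ A, a ≠ a'}.
Equivalently, take A + A and drop any sum 2a that is achievable ONLY as a + a for a ∈ A (i.e. sums representable only with equal summands).
Enumerate pairs (a, a') with a < a' (symmetric, so each unordered pair gives one sum; this covers all a ≠ a'):
  -5 + -4 = -9
  -5 + -2 = -7
  -5 + 4 = -1
  -5 + 6 = 1
  -5 + 9 = 4
  -4 + -2 = -6
  -4 + 4 = 0
  -4 + 6 = 2
  -4 + 9 = 5
  -2 + 4 = 2
  -2 + 6 = 4
  -2 + 9 = 7
  4 + 6 = 10
  4 + 9 = 13
  6 + 9 = 15
Collected distinct sums: {-9, -7, -6, -1, 0, 1, 2, 4, 5, 7, 10, 13, 15}
|A +̂ A| = 13
(Reference bound: |A +̂ A| ≥ 2|A| - 3 for |A| ≥ 2, with |A| = 6 giving ≥ 9.)

|A +̂ A| = 13
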